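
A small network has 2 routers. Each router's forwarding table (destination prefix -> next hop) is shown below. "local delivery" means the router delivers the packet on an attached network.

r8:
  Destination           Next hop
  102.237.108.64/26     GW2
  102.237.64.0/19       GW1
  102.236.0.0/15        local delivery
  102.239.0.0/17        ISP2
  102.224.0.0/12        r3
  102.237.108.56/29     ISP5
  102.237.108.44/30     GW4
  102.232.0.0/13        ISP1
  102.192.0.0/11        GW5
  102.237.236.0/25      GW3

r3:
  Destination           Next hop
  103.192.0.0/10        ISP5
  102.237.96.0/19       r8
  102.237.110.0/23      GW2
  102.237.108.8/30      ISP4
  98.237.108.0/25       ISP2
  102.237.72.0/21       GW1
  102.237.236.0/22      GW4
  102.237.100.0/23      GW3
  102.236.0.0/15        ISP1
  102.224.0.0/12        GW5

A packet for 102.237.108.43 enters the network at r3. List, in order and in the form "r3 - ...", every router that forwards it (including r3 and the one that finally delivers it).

At r3: longest match for 102.237.108.43 is 102.237.96.0/19 -> r8
At r8: longest match for 102.237.108.43 is 102.236.0.0/15 -> local delivery

r3 - r8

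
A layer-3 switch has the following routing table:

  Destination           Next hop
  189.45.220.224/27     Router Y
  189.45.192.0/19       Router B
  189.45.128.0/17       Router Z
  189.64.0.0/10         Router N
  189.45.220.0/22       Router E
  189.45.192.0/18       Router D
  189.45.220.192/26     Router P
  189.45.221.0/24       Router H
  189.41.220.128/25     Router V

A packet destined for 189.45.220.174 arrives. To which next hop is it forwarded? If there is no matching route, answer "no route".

Routes whose prefix contains 189.45.220.174:
  189.45.128.0/17 (189.45.128.0 - 189.45.255.255) -> Router Z
  189.45.192.0/18 (189.45.192.0 - 189.45.255.255) -> Router D
  189.45.192.0/19 (189.45.192.0 - 189.45.223.255) -> Router B
  189.45.220.0/22 (189.45.220.0 - 189.45.223.255) -> Router E
More-specific entries that do NOT match:
  189.45.220.224/27 (189.45.220.224 - 189.45.220.255) does not contain 189.45.220.174
  189.45.220.192/26 (189.45.220.192 - 189.45.220.255) does not contain 189.45.220.174
  189.41.220.128/25 (189.41.220.128 - 189.41.220.255) does not contain 189.45.220.174
  189.45.221.0/24 (189.45.221.0 - 189.45.221.255) does not contain 189.45.220.174
Longest matching prefix is /22 -> next hop Router E.

Router E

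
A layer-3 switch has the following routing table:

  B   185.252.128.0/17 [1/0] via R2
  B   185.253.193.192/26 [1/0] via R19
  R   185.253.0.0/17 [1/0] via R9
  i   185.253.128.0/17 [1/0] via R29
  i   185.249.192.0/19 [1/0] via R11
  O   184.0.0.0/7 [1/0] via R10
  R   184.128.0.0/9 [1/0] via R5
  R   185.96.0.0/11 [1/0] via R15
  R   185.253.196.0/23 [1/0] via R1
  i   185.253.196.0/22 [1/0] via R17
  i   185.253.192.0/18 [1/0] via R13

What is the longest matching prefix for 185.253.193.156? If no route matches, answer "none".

185.253.192.0/18

Entries matching 185.253.193.156:
  184.0.0.0/7 (184.0.0.0 - 185.255.255.255)
  185.253.128.0/17 (185.253.128.0 - 185.253.255.255)
  185.253.192.0/18 (185.253.192.0 - 185.253.255.255)
Most specific is 185.253.192.0/18.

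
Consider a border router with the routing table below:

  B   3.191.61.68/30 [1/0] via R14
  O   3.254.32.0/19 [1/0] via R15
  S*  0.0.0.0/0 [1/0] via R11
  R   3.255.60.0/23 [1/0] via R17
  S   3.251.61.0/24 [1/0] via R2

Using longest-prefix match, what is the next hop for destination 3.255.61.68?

Routes whose prefix contains 3.255.61.68:
  0.0.0.0/0 (default, matches everything) -> R11
  3.255.60.0/23 (3.255.60.0 - 3.255.61.255) -> R17
More-specific entries that do NOT match:
  3.191.61.68/30 (3.191.61.68 - 3.191.61.71) does not contain 3.255.61.68
  3.251.61.0/24 (3.251.61.0 - 3.251.61.255) does not contain 3.255.61.68
Longest matching prefix is /23 -> next hop R17.

R17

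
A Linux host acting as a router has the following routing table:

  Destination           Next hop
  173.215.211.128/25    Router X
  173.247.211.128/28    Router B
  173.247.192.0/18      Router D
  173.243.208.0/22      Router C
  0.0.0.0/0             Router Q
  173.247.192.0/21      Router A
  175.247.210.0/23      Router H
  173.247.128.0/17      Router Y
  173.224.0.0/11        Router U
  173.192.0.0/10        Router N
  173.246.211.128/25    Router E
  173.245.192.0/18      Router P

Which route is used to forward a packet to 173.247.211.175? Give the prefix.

Entries matching 173.247.211.175:
  0.0.0.0/0 (default, matches everything)
  173.192.0.0/10 (173.192.0.0 - 173.255.255.255)
  173.224.0.0/11 (173.224.0.0 - 173.255.255.255)
  173.247.128.0/17 (173.247.128.0 - 173.247.255.255)
  173.247.192.0/18 (173.247.192.0 - 173.247.255.255)
Most specific is 173.247.192.0/18.

173.247.192.0/18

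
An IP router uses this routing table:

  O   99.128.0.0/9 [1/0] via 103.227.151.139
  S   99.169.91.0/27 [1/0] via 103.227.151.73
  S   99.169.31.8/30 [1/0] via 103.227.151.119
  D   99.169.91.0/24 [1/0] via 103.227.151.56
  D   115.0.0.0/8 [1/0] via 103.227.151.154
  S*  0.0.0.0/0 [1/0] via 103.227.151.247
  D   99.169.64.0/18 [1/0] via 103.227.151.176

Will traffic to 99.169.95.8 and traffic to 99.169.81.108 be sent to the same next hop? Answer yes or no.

99.169.95.8: longest match 99.169.64.0/18 -> 103.227.151.176
99.169.81.108: longest match 99.169.64.0/18 -> 103.227.151.176

yes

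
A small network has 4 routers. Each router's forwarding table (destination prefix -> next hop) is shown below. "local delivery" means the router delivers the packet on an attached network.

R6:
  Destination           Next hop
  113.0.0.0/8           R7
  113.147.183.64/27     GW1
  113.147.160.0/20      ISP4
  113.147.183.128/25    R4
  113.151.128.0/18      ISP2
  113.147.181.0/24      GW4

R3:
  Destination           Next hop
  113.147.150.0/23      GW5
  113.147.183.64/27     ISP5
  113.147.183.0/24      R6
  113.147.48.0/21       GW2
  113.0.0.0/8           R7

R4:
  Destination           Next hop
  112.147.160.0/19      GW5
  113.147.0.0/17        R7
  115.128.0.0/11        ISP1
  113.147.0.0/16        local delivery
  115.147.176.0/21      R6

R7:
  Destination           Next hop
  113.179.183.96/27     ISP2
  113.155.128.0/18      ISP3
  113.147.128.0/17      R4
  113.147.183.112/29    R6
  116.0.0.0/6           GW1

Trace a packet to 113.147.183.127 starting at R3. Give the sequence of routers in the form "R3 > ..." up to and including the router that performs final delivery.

At R3: longest match for 113.147.183.127 is 113.147.183.0/24 -> R6
At R6: longest match for 113.147.183.127 is 113.0.0.0/8 -> R7
At R7: longest match for 113.147.183.127 is 113.147.128.0/17 -> R4
At R4: longest match for 113.147.183.127 is 113.147.0.0/16 -> local delivery

R3 > R6 > R7 > R4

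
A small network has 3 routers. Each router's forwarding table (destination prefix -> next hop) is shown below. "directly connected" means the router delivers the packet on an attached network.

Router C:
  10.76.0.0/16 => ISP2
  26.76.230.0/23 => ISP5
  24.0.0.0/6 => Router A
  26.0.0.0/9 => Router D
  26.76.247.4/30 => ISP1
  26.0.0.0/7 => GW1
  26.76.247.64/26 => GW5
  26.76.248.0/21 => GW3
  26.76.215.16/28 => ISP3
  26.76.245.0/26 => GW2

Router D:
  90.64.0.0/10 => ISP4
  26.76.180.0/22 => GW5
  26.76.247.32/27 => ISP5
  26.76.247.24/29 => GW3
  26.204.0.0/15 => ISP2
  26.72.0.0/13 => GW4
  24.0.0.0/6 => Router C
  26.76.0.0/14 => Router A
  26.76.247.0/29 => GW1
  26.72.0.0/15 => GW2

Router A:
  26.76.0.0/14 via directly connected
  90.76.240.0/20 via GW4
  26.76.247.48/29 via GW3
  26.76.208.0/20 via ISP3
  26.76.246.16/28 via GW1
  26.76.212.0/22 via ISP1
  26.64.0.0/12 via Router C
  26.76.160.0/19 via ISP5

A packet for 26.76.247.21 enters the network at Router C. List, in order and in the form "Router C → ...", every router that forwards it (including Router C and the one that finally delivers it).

Router C → Router D → Router A

At Router C: longest match for 26.76.247.21 is 26.0.0.0/9 -> Router D
At Router D: longest match for 26.76.247.21 is 26.76.0.0/14 -> Router A
At Router A: longest match for 26.76.247.21 is 26.76.0.0/14 -> directly connected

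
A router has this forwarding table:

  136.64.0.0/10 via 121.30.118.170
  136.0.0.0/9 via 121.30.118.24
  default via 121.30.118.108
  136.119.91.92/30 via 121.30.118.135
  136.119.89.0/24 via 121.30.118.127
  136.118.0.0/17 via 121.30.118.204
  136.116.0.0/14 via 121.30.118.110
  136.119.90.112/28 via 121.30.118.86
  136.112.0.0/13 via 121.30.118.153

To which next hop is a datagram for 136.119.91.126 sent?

Routes whose prefix contains 136.119.91.126:
  0.0.0.0/0 (default, matches everything) -> 121.30.118.108
  136.0.0.0/9 (136.0.0.0 - 136.127.255.255) -> 121.30.118.24
  136.64.0.0/10 (136.64.0.0 - 136.127.255.255) -> 121.30.118.170
  136.112.0.0/13 (136.112.0.0 - 136.119.255.255) -> 121.30.118.153
  136.116.0.0/14 (136.116.0.0 - 136.119.255.255) -> 121.30.118.110
More-specific entries that do NOT match:
  136.119.91.92/30 (136.119.91.92 - 136.119.91.95) does not contain 136.119.91.126
  136.119.90.112/28 (136.119.90.112 - 136.119.90.127) does not contain 136.119.91.126
  136.119.89.0/24 (136.119.89.0 - 136.119.89.255) does not contain 136.119.91.126
  136.118.0.0/17 (136.118.0.0 - 136.118.127.255) does not contain 136.119.91.126
Longest matching prefix is /14 -> next hop 121.30.118.110.

121.30.118.110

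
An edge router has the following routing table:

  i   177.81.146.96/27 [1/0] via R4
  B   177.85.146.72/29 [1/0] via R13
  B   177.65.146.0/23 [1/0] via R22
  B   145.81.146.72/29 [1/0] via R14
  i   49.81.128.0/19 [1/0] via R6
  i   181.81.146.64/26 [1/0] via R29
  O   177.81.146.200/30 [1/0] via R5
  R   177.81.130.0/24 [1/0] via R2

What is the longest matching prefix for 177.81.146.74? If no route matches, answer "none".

177.81.146.74 is outside every listed prefix and there is no default route.

none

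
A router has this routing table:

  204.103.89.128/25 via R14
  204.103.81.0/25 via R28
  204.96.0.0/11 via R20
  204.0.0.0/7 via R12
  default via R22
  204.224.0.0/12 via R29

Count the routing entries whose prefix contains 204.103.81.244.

Prefixes containing 204.103.81.244:
  0.0.0.0/0 (default, matches everything)
  204.0.0.0/7 (204.0.0.0 - 205.255.255.255)
  204.96.0.0/11 (204.96.0.0 - 204.127.255.255)
Total matching entries: 3.

3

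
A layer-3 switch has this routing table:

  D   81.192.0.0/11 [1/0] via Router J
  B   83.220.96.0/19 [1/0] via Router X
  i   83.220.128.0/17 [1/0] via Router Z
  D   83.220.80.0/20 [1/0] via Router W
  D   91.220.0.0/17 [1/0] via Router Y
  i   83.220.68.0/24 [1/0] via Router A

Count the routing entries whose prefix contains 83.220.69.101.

No listed prefix contains 83.220.69.101.
Total matching entries: 0.

0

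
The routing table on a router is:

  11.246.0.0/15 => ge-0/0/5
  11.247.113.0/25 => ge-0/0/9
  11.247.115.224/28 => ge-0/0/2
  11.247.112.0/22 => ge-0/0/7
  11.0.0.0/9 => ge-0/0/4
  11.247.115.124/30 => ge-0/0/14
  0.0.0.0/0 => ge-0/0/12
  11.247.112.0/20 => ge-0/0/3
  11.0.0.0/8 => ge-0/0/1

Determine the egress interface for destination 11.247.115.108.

Routes whose prefix contains 11.247.115.108:
  0.0.0.0/0 (default, matches everything) -> ge-0/0/12
  11.0.0.0/8 (11.0.0.0 - 11.255.255.255) -> ge-0/0/1
  11.246.0.0/15 (11.246.0.0 - 11.247.255.255) -> ge-0/0/5
  11.247.112.0/20 (11.247.112.0 - 11.247.127.255) -> ge-0/0/3
  11.247.112.0/22 (11.247.112.0 - 11.247.115.255) -> ge-0/0/7
More-specific entries that do NOT match:
  11.247.115.124/30 (11.247.115.124 - 11.247.115.127) does not contain 11.247.115.108
  11.247.115.224/28 (11.247.115.224 - 11.247.115.239) does not contain 11.247.115.108
  11.247.113.0/25 (11.247.113.0 - 11.247.113.127) does not contain 11.247.115.108
Longest matching prefix is /22 -> interface ge-0/0/7.

ge-0/0/7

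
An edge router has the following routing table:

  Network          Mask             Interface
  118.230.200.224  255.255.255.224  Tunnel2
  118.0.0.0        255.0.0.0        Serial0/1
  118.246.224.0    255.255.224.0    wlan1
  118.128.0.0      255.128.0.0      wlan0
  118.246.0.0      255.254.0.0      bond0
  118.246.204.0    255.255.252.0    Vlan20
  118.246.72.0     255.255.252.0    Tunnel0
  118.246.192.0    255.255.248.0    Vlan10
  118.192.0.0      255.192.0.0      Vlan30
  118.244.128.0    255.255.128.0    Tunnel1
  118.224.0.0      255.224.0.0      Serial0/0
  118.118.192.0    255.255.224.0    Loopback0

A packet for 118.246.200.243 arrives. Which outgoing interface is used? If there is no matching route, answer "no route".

bond0

Routes whose prefix contains 118.246.200.243:
  118.0.0.0/8 (118.0.0.0 - 118.255.255.255) -> Serial0/1
  118.128.0.0/9 (118.128.0.0 - 118.255.255.255) -> wlan0
  118.192.0.0/10 (118.192.0.0 - 118.255.255.255) -> Vlan30
  118.224.0.0/11 (118.224.0.0 - 118.255.255.255) -> Serial0/0
  118.246.0.0/15 (118.246.0.0 - 118.247.255.255) -> bond0
More-specific entries that do NOT match:
  118.230.200.224/27 (118.230.200.224 - 118.230.200.255) does not contain 118.246.200.243
  118.246.204.0/22 (118.246.204.0 - 118.246.207.255) does not contain 118.246.200.243
  118.246.72.0/22 (118.246.72.0 - 118.246.75.255) does not contain 118.246.200.243
  118.246.192.0/21 (118.246.192.0 - 118.246.199.255) does not contain 118.246.200.243
  118.246.224.0/19 (118.246.224.0 - 118.246.255.255) does not contain 118.246.200.243
  118.118.192.0/19 (118.118.192.0 - 118.118.223.255) does not contain 118.246.200.243
  118.244.128.0/17 (118.244.128.0 - 118.244.255.255) does not contain 118.246.200.243
Longest matching prefix is /15 -> interface bond0.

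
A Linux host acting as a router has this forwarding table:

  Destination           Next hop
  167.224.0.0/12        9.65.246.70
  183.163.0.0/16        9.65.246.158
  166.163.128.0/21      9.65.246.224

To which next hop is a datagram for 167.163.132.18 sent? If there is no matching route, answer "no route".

no route

No entry's prefix contains 167.163.132.18; there is no default route.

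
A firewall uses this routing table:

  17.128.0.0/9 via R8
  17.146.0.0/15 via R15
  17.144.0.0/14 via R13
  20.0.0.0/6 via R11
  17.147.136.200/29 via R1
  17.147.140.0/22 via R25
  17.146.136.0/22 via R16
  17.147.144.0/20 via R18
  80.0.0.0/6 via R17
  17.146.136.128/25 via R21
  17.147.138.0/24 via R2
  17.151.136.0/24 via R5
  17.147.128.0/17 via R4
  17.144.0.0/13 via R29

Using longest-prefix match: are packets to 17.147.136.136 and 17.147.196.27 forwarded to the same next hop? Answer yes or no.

17.147.136.136: longest match 17.147.128.0/17 -> R4
17.147.196.27: longest match 17.147.128.0/17 -> R4

yes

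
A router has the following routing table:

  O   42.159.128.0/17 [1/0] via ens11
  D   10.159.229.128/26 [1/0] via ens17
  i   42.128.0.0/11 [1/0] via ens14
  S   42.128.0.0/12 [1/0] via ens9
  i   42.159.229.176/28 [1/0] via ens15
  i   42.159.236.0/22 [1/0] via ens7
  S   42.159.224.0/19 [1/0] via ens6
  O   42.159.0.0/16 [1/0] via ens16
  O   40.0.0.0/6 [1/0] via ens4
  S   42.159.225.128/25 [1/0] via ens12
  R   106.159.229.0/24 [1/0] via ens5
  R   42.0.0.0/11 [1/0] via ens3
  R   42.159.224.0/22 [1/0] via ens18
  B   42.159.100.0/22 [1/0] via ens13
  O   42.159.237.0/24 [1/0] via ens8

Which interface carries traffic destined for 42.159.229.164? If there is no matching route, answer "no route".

Routes whose prefix contains 42.159.229.164:
  40.0.0.0/6 (40.0.0.0 - 43.255.255.255) -> ens4
  42.128.0.0/11 (42.128.0.0 - 42.159.255.255) -> ens14
  42.159.0.0/16 (42.159.0.0 - 42.159.255.255) -> ens16
  42.159.128.0/17 (42.159.128.0 - 42.159.255.255) -> ens11
  42.159.224.0/19 (42.159.224.0 - 42.159.255.255) -> ens6
More-specific entries that do NOT match:
  42.159.229.176/28 (42.159.229.176 - 42.159.229.191) does not contain 42.159.229.164
  10.159.229.128/26 (10.159.229.128 - 10.159.229.191) does not contain 42.159.229.164
  42.159.225.128/25 (42.159.225.128 - 42.159.225.255) does not contain 42.159.229.164
  106.159.229.0/24 (106.159.229.0 - 106.159.229.255) does not contain 42.159.229.164
  42.159.237.0/24 (42.159.237.0 - 42.159.237.255) does not contain 42.159.229.164
  42.159.236.0/22 (42.159.236.0 - 42.159.239.255) does not contain 42.159.229.164
  42.159.224.0/22 (42.159.224.0 - 42.159.227.255) does not contain 42.159.229.164
  42.159.100.0/22 (42.159.100.0 - 42.159.103.255) does not contain 42.159.229.164
Longest matching prefix is /19 -> interface ens6.

ens6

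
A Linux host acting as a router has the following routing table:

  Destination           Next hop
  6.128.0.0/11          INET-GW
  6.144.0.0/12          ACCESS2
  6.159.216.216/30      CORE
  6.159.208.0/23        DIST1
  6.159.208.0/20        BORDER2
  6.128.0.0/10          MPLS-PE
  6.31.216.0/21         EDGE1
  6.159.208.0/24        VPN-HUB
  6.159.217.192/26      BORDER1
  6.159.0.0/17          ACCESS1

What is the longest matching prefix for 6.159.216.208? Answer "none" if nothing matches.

6.159.208.0/20

Entries matching 6.159.216.208:
  6.128.0.0/10 (6.128.0.0 - 6.191.255.255)
  6.128.0.0/11 (6.128.0.0 - 6.159.255.255)
  6.144.0.0/12 (6.144.0.0 - 6.159.255.255)
  6.159.208.0/20 (6.159.208.0 - 6.159.223.255)
Most specific is 6.159.208.0/20.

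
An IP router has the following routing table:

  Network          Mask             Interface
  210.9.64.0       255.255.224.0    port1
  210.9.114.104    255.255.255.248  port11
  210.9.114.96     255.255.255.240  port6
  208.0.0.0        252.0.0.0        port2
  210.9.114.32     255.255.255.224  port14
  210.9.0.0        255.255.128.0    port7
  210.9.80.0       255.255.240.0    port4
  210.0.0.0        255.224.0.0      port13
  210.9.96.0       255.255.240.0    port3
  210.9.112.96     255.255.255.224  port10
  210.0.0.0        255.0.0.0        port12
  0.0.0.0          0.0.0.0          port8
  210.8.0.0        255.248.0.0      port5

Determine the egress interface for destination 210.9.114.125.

Routes whose prefix contains 210.9.114.125:
  0.0.0.0/0 (default, matches everything) -> port8
  208.0.0.0/6 (208.0.0.0 - 211.255.255.255) -> port2
  210.0.0.0/8 (210.0.0.0 - 210.255.255.255) -> port12
  210.0.0.0/11 (210.0.0.0 - 210.31.255.255) -> port13
  210.8.0.0/13 (210.8.0.0 - 210.15.255.255) -> port5
  210.9.0.0/17 (210.9.0.0 - 210.9.127.255) -> port7
More-specific entries that do NOT match:
  210.9.114.104/29 (210.9.114.104 - 210.9.114.111) does not contain 210.9.114.125
  210.9.114.96/28 (210.9.114.96 - 210.9.114.111) does not contain 210.9.114.125
  210.9.114.32/27 (210.9.114.32 - 210.9.114.63) does not contain 210.9.114.125
  210.9.112.96/27 (210.9.112.96 - 210.9.112.127) does not contain 210.9.114.125
  210.9.80.0/20 (210.9.80.0 - 210.9.95.255) does not contain 210.9.114.125
  210.9.96.0/20 (210.9.96.0 - 210.9.111.255) does not contain 210.9.114.125
  210.9.64.0/19 (210.9.64.0 - 210.9.95.255) does not contain 210.9.114.125
Longest matching prefix is /17 -> interface port7.

port7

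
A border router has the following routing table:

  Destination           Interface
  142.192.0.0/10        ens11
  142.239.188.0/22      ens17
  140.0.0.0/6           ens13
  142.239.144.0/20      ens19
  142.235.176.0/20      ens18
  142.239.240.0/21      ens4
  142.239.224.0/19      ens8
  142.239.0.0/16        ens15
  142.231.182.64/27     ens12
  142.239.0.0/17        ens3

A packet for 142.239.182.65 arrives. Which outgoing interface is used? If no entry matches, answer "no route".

Routes whose prefix contains 142.239.182.65:
  140.0.0.0/6 (140.0.0.0 - 143.255.255.255) -> ens13
  142.192.0.0/10 (142.192.0.0 - 142.255.255.255) -> ens11
  142.239.0.0/16 (142.239.0.0 - 142.239.255.255) -> ens15
More-specific entries that do NOT match:
  142.231.182.64/27 (142.231.182.64 - 142.231.182.95) does not contain 142.239.182.65
  142.239.188.0/22 (142.239.188.0 - 142.239.191.255) does not contain 142.239.182.65
  142.239.240.0/21 (142.239.240.0 - 142.239.247.255) does not contain 142.239.182.65
  142.239.144.0/20 (142.239.144.0 - 142.239.159.255) does not contain 142.239.182.65
  142.235.176.0/20 (142.235.176.0 - 142.235.191.255) does not contain 142.239.182.65
  142.239.224.0/19 (142.239.224.0 - 142.239.255.255) does not contain 142.239.182.65
  142.239.0.0/17 (142.239.0.0 - 142.239.127.255) does not contain 142.239.182.65
Longest matching prefix is /16 -> interface ens15.

ens15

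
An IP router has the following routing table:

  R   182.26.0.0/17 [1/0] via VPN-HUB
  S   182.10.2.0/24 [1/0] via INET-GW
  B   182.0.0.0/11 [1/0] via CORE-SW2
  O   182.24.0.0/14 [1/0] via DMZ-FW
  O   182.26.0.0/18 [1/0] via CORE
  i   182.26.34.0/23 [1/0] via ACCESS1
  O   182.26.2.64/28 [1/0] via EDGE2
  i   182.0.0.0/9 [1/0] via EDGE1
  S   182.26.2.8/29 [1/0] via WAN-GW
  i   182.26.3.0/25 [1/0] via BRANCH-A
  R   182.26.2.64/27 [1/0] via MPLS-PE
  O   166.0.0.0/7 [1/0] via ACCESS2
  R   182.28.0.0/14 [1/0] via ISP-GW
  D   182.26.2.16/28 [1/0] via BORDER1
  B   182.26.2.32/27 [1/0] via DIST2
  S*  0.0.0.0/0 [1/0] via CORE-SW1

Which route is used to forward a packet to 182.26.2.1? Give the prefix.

182.26.0.0/18

Entries matching 182.26.2.1:
  0.0.0.0/0 (default, matches everything)
  182.0.0.0/9 (182.0.0.0 - 182.127.255.255)
  182.0.0.0/11 (182.0.0.0 - 182.31.255.255)
  182.24.0.0/14 (182.24.0.0 - 182.27.255.255)
  182.26.0.0/17 (182.26.0.0 - 182.26.127.255)
  182.26.0.0/18 (182.26.0.0 - 182.26.63.255)
Most specific is 182.26.0.0/18.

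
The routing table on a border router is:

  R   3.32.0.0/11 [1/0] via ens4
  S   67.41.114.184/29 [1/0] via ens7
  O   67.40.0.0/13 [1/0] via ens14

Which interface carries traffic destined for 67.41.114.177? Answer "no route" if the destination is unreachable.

ens14

Routes whose prefix contains 67.41.114.177:
  67.40.0.0/13 (67.40.0.0 - 67.47.255.255) -> ens14
More-specific entries that do NOT match:
  67.41.114.184/29 (67.41.114.184 - 67.41.114.191) does not contain 67.41.114.177
Longest matching prefix is /13 -> interface ens14.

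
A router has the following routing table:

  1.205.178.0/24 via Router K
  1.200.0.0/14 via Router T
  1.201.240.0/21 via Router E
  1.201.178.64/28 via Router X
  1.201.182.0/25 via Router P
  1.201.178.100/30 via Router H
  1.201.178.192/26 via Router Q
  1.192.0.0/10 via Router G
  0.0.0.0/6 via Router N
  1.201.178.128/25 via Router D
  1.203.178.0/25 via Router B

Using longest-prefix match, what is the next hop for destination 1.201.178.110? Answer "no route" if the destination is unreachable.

Routes whose prefix contains 1.201.178.110:
  0.0.0.0/6 (0.0.0.0 - 3.255.255.255) -> Router N
  1.192.0.0/10 (1.192.0.0 - 1.255.255.255) -> Router G
  1.200.0.0/14 (1.200.0.0 - 1.203.255.255) -> Router T
More-specific entries that do NOT match:
  1.201.178.100/30 (1.201.178.100 - 1.201.178.103) does not contain 1.201.178.110
  1.201.178.64/28 (1.201.178.64 - 1.201.178.79) does not contain 1.201.178.110
  1.201.178.192/26 (1.201.178.192 - 1.201.178.255) does not contain 1.201.178.110
  1.201.182.0/25 (1.201.182.0 - 1.201.182.127) does not contain 1.201.178.110
  1.201.178.128/25 (1.201.178.128 - 1.201.178.255) does not contain 1.201.178.110
  1.203.178.0/25 (1.203.178.0 - 1.203.178.127) does not contain 1.201.178.110
  1.205.178.0/24 (1.205.178.0 - 1.205.178.255) does not contain 1.201.178.110
  1.201.240.0/21 (1.201.240.0 - 1.201.247.255) does not contain 1.201.178.110
Longest matching prefix is /14 -> next hop Router T.

Router T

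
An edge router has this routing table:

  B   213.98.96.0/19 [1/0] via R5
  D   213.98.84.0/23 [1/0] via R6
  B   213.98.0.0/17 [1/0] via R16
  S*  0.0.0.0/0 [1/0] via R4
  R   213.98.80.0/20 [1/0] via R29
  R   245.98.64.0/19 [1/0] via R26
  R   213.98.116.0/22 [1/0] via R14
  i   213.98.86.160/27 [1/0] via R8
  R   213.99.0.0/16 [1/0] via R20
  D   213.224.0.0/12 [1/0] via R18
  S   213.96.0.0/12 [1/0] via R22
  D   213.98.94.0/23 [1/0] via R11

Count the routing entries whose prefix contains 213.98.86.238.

Prefixes containing 213.98.86.238:
  0.0.0.0/0 (default, matches everything)
  213.96.0.0/12 (213.96.0.0 - 213.111.255.255)
  213.98.0.0/17 (213.98.0.0 - 213.98.127.255)
  213.98.80.0/20 (213.98.80.0 - 213.98.95.255)
Total matching entries: 4.

4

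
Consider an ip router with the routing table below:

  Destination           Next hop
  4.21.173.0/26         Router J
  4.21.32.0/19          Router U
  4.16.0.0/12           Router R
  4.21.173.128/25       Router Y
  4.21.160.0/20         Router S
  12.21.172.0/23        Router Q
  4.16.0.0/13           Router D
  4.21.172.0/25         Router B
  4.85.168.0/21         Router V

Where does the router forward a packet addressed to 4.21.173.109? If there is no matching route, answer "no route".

Router S

Routes whose prefix contains 4.21.173.109:
  4.16.0.0/12 (4.16.0.0 - 4.31.255.255) -> Router R
  4.16.0.0/13 (4.16.0.0 - 4.23.255.255) -> Router D
  4.21.160.0/20 (4.21.160.0 - 4.21.175.255) -> Router S
More-specific entries that do NOT match:
  4.21.173.0/26 (4.21.173.0 - 4.21.173.63) does not contain 4.21.173.109
  4.21.173.128/25 (4.21.173.128 - 4.21.173.255) does not contain 4.21.173.109
  4.21.172.0/25 (4.21.172.0 - 4.21.172.127) does not contain 4.21.173.109
  12.21.172.0/23 (12.21.172.0 - 12.21.173.255) does not contain 4.21.173.109
  4.85.168.0/21 (4.85.168.0 - 4.85.175.255) does not contain 4.21.173.109
Longest matching prefix is /20 -> next hop Router S.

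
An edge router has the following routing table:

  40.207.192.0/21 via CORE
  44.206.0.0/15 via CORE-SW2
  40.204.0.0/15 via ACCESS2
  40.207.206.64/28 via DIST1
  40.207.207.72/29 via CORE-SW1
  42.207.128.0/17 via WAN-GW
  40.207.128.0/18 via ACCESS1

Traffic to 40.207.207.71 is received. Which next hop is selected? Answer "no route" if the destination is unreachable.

no route

No entry's prefix contains 40.207.207.71; there is no default route.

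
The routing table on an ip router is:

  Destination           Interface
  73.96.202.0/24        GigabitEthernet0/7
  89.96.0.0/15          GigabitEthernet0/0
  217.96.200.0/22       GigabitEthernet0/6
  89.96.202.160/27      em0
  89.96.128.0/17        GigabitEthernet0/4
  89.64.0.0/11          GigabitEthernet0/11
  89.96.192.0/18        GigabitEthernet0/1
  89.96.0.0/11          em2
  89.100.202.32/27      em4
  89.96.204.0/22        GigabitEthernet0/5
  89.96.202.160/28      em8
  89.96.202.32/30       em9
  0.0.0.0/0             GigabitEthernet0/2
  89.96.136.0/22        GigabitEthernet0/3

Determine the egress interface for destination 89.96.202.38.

Routes whose prefix contains 89.96.202.38:
  0.0.0.0/0 (default, matches everything) -> GigabitEthernet0/2
  89.96.0.0/11 (89.96.0.0 - 89.127.255.255) -> em2
  89.96.0.0/15 (89.96.0.0 - 89.97.255.255) -> GigabitEthernet0/0
  89.96.128.0/17 (89.96.128.0 - 89.96.255.255) -> GigabitEthernet0/4
  89.96.192.0/18 (89.96.192.0 - 89.96.255.255) -> GigabitEthernet0/1
More-specific entries that do NOT match:
  89.96.202.32/30 (89.96.202.32 - 89.96.202.35) does not contain 89.96.202.38
  89.96.202.160/28 (89.96.202.160 - 89.96.202.175) does not contain 89.96.202.38
  89.96.202.160/27 (89.96.202.160 - 89.96.202.191) does not contain 89.96.202.38
  89.100.202.32/27 (89.100.202.32 - 89.100.202.63) does not contain 89.96.202.38
  73.96.202.0/24 (73.96.202.0 - 73.96.202.255) does not contain 89.96.202.38
  217.96.200.0/22 (217.96.200.0 - 217.96.203.255) does not contain 89.96.202.38
  89.96.204.0/22 (89.96.204.0 - 89.96.207.255) does not contain 89.96.202.38
  89.96.136.0/22 (89.96.136.0 - 89.96.139.255) does not contain 89.96.202.38
Longest matching prefix is /18 -> interface GigabitEthernet0/1.

GigabitEthernet0/1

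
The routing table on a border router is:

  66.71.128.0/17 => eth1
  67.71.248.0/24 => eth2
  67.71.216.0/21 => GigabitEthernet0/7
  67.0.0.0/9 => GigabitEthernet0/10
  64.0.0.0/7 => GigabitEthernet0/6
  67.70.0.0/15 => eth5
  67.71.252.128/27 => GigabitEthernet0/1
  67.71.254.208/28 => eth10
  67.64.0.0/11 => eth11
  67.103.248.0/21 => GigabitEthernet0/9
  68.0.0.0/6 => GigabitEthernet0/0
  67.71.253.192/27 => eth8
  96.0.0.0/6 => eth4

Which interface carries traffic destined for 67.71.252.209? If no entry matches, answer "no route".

Routes whose prefix contains 67.71.252.209:
  67.0.0.0/9 (67.0.0.0 - 67.127.255.255) -> GigabitEthernet0/10
  67.64.0.0/11 (67.64.0.0 - 67.95.255.255) -> eth11
  67.70.0.0/15 (67.70.0.0 - 67.71.255.255) -> eth5
More-specific entries that do NOT match:
  67.71.254.208/28 (67.71.254.208 - 67.71.254.223) does not contain 67.71.252.209
  67.71.252.128/27 (67.71.252.128 - 67.71.252.159) does not contain 67.71.252.209
  67.71.253.192/27 (67.71.253.192 - 67.71.253.223) does not contain 67.71.252.209
  67.71.248.0/24 (67.71.248.0 - 67.71.248.255) does not contain 67.71.252.209
  67.71.216.0/21 (67.71.216.0 - 67.71.223.255) does not contain 67.71.252.209
  67.103.248.0/21 (67.103.248.0 - 67.103.255.255) does not contain 67.71.252.209
  66.71.128.0/17 (66.71.128.0 - 66.71.255.255) does not contain 67.71.252.209
Longest matching prefix is /15 -> interface eth5.

eth5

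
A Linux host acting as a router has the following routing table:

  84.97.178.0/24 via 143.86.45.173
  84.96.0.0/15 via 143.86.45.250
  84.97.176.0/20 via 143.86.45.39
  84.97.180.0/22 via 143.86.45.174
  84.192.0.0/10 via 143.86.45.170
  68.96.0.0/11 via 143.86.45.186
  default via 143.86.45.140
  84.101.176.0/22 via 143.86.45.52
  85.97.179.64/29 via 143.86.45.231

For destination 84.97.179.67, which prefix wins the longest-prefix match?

Entries matching 84.97.179.67:
  0.0.0.0/0 (default, matches everything)
  84.96.0.0/15 (84.96.0.0 - 84.97.255.255)
  84.97.176.0/20 (84.97.176.0 - 84.97.191.255)
Most specific is 84.97.176.0/20.

84.97.176.0/20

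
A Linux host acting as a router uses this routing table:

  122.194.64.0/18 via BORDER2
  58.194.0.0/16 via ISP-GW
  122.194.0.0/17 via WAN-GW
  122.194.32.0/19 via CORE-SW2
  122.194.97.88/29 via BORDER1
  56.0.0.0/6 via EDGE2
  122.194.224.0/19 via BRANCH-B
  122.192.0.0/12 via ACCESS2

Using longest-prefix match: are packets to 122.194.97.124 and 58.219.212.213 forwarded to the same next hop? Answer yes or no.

no

122.194.97.124: longest match 122.194.64.0/18 -> BORDER2
58.219.212.213: longest match 56.0.0.0/6 -> EDGE2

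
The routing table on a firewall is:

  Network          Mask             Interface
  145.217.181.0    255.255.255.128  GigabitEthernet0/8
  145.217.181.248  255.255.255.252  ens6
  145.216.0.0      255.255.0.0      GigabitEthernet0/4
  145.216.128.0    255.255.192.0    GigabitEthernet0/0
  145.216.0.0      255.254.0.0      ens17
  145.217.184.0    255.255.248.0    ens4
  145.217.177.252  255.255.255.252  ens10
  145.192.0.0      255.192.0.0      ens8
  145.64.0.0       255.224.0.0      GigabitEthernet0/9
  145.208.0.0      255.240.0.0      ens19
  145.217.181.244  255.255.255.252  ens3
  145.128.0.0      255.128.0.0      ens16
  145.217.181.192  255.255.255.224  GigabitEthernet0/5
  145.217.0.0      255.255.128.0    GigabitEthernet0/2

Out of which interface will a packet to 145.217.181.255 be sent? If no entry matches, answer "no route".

ens17

Routes whose prefix contains 145.217.181.255:
  145.128.0.0/9 (145.128.0.0 - 145.255.255.255) -> ens16
  145.192.0.0/10 (145.192.0.0 - 145.255.255.255) -> ens8
  145.208.0.0/12 (145.208.0.0 - 145.223.255.255) -> ens19
  145.216.0.0/15 (145.216.0.0 - 145.217.255.255) -> ens17
More-specific entries that do NOT match:
  145.217.181.248/30 (145.217.181.248 - 145.217.181.251) does not contain 145.217.181.255
  145.217.177.252/30 (145.217.177.252 - 145.217.177.255) does not contain 145.217.181.255
  145.217.181.244/30 (145.217.181.244 - 145.217.181.247) does not contain 145.217.181.255
  145.217.181.192/27 (145.217.181.192 - 145.217.181.223) does not contain 145.217.181.255
  145.217.181.0/25 (145.217.181.0 - 145.217.181.127) does not contain 145.217.181.255
  145.217.184.0/21 (145.217.184.0 - 145.217.191.255) does not contain 145.217.181.255
  145.216.128.0/18 (145.216.128.0 - 145.216.191.255) does not contain 145.217.181.255
  145.217.0.0/17 (145.217.0.0 - 145.217.127.255) does not contain 145.217.181.255
  145.216.0.0/16 (145.216.0.0 - 145.216.255.255) does not contain 145.217.181.255
Longest matching prefix is /15 -> interface ens17.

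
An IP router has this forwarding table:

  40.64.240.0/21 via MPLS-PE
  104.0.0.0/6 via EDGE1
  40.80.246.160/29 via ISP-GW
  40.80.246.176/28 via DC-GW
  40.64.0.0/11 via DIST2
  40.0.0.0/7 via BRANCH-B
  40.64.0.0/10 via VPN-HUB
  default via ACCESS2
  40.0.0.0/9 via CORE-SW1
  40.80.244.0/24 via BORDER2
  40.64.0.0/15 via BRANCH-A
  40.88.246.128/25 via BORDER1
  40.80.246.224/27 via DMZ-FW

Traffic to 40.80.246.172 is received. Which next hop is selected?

DIST2

Routes whose prefix contains 40.80.246.172:
  0.0.0.0/0 (default, matches everything) -> ACCESS2
  40.0.0.0/7 (40.0.0.0 - 41.255.255.255) -> BRANCH-B
  40.0.0.0/9 (40.0.0.0 - 40.127.255.255) -> CORE-SW1
  40.64.0.0/10 (40.64.0.0 - 40.127.255.255) -> VPN-HUB
  40.64.0.0/11 (40.64.0.0 - 40.95.255.255) -> DIST2
More-specific entries that do NOT match:
  40.80.246.160/29 (40.80.246.160 - 40.80.246.167) does not contain 40.80.246.172
  40.80.246.176/28 (40.80.246.176 - 40.80.246.191) does not contain 40.80.246.172
  40.80.246.224/27 (40.80.246.224 - 40.80.246.255) does not contain 40.80.246.172
  40.88.246.128/25 (40.88.246.128 - 40.88.246.255) does not contain 40.80.246.172
  40.80.244.0/24 (40.80.244.0 - 40.80.244.255) does not contain 40.80.246.172
  40.64.240.0/21 (40.64.240.0 - 40.64.247.255) does not contain 40.80.246.172
  40.64.0.0/15 (40.64.0.0 - 40.65.255.255) does not contain 40.80.246.172
Longest matching prefix is /11 -> next hop DIST2.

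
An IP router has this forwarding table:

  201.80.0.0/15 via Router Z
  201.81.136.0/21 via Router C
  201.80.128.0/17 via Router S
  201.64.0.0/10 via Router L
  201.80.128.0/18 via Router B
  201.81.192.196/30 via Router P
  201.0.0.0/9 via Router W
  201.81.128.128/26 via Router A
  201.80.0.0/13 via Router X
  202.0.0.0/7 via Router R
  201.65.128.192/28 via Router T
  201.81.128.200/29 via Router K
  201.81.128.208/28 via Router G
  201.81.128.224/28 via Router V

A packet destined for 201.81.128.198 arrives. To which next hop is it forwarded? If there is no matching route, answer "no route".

Routes whose prefix contains 201.81.128.198:
  201.0.0.0/9 (201.0.0.0 - 201.127.255.255) -> Router W
  201.64.0.0/10 (201.64.0.0 - 201.127.255.255) -> Router L
  201.80.0.0/13 (201.80.0.0 - 201.87.255.255) -> Router X
  201.80.0.0/15 (201.80.0.0 - 201.81.255.255) -> Router Z
More-specific entries that do NOT match:
  201.81.192.196/30 (201.81.192.196 - 201.81.192.199) does not contain 201.81.128.198
  201.81.128.200/29 (201.81.128.200 - 201.81.128.207) does not contain 201.81.128.198
  201.65.128.192/28 (201.65.128.192 - 201.65.128.207) does not contain 201.81.128.198
  201.81.128.208/28 (201.81.128.208 - 201.81.128.223) does not contain 201.81.128.198
  201.81.128.224/28 (201.81.128.224 - 201.81.128.239) does not contain 201.81.128.198
  201.81.128.128/26 (201.81.128.128 - 201.81.128.191) does not contain 201.81.128.198
  201.81.136.0/21 (201.81.136.0 - 201.81.143.255) does not contain 201.81.128.198
  201.80.128.0/18 (201.80.128.0 - 201.80.191.255) does not contain 201.81.128.198
  201.80.128.0/17 (201.80.128.0 - 201.80.255.255) does not contain 201.81.128.198
Longest matching prefix is /15 -> next hop Router Z.

Router Z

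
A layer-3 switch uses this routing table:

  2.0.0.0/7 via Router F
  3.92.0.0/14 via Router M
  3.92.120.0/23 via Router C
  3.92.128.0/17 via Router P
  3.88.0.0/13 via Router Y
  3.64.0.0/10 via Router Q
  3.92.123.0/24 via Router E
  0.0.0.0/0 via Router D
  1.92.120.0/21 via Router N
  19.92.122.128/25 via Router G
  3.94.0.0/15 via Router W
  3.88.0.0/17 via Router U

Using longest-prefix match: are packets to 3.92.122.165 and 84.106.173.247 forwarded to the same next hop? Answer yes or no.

3.92.122.165: longest match 3.92.0.0/14 -> Router M
84.106.173.247: longest match 0.0.0.0/0 -> Router D

no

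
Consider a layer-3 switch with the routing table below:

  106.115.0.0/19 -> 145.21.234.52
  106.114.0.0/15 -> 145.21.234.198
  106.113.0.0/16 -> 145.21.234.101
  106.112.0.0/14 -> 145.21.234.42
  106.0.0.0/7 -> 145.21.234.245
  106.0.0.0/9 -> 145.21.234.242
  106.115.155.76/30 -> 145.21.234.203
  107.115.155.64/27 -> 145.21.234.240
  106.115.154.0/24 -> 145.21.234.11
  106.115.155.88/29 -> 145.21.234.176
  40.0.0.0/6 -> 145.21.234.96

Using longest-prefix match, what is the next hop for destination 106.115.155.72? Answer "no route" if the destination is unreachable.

145.21.234.198

Routes whose prefix contains 106.115.155.72:
  106.0.0.0/7 (106.0.0.0 - 107.255.255.255) -> 145.21.234.245
  106.0.0.0/9 (106.0.0.0 - 106.127.255.255) -> 145.21.234.242
  106.112.0.0/14 (106.112.0.0 - 106.115.255.255) -> 145.21.234.42
  106.114.0.0/15 (106.114.0.0 - 106.115.255.255) -> 145.21.234.198
More-specific entries that do NOT match:
  106.115.155.76/30 (106.115.155.76 - 106.115.155.79) does not contain 106.115.155.72
  106.115.155.88/29 (106.115.155.88 - 106.115.155.95) does not contain 106.115.155.72
  107.115.155.64/27 (107.115.155.64 - 107.115.155.95) does not contain 106.115.155.72
  106.115.154.0/24 (106.115.154.0 - 106.115.154.255) does not contain 106.115.155.72
  106.115.0.0/19 (106.115.0.0 - 106.115.31.255) does not contain 106.115.155.72
  106.113.0.0/16 (106.113.0.0 - 106.113.255.255) does not contain 106.115.155.72
Longest matching prefix is /15 -> next hop 145.21.234.198.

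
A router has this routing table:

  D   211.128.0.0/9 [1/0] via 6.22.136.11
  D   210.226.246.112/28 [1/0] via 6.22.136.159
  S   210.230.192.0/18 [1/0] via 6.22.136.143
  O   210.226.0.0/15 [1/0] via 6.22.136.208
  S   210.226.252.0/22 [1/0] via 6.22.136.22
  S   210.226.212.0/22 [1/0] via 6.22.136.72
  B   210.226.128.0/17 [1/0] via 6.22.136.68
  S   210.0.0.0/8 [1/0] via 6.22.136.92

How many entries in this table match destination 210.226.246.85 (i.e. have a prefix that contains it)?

Prefixes containing 210.226.246.85:
  210.0.0.0/8 (210.0.0.0 - 210.255.255.255)
  210.226.0.0/15 (210.226.0.0 - 210.227.255.255)
  210.226.128.0/17 (210.226.128.0 - 210.226.255.255)
Total matching entries: 3.

3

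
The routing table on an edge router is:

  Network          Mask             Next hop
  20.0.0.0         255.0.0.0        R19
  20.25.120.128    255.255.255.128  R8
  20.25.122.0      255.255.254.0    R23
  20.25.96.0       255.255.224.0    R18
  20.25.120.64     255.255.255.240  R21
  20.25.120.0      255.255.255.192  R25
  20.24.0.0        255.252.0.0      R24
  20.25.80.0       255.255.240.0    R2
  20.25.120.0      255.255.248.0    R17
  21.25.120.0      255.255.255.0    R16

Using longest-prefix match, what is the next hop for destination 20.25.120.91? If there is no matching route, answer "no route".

R17

Routes whose prefix contains 20.25.120.91:
  20.0.0.0/8 (20.0.0.0 - 20.255.255.255) -> R19
  20.24.0.0/14 (20.24.0.0 - 20.27.255.255) -> R24
  20.25.96.0/19 (20.25.96.0 - 20.25.127.255) -> R18
  20.25.120.0/21 (20.25.120.0 - 20.25.127.255) -> R17
More-specific entries that do NOT match:
  20.25.120.64/28 (20.25.120.64 - 20.25.120.79) does not contain 20.25.120.91
  20.25.120.0/26 (20.25.120.0 - 20.25.120.63) does not contain 20.25.120.91
  20.25.120.128/25 (20.25.120.128 - 20.25.120.255) does not contain 20.25.120.91
  21.25.120.0/24 (21.25.120.0 - 21.25.120.255) does not contain 20.25.120.91
  20.25.122.0/23 (20.25.122.0 - 20.25.123.255) does not contain 20.25.120.91
Longest matching prefix is /21 -> next hop R17.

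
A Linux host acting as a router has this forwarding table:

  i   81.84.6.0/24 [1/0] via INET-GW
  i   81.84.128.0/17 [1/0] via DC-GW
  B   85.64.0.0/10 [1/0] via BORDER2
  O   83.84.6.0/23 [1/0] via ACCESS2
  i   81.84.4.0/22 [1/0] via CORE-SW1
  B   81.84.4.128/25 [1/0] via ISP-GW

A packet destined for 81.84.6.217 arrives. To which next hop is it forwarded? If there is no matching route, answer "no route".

Routes whose prefix contains 81.84.6.217:
  81.84.4.0/22 (81.84.4.0 - 81.84.7.255) -> CORE-SW1
  81.84.6.0/24 (81.84.6.0 - 81.84.6.255) -> INET-GW
More-specific entries that do NOT match:
  81.84.4.128/25 (81.84.4.128 - 81.84.4.255) does not contain 81.84.6.217
Longest matching prefix is /24 -> next hop INET-GW.

INET-GW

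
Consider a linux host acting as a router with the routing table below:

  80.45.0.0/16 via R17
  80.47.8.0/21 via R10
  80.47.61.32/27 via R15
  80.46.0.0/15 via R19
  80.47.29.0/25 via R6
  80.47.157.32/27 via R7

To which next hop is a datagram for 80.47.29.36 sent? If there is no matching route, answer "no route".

R6

Routes whose prefix contains 80.47.29.36:
  80.46.0.0/15 (80.46.0.0 - 80.47.255.255) -> R19
  80.47.29.0/25 (80.47.29.0 - 80.47.29.127) -> R6
More-specific entries that do NOT match:
  80.47.61.32/27 (80.47.61.32 - 80.47.61.63) does not contain 80.47.29.36
  80.47.157.32/27 (80.47.157.32 - 80.47.157.63) does not contain 80.47.29.36
Longest matching prefix is /25 -> next hop R6.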